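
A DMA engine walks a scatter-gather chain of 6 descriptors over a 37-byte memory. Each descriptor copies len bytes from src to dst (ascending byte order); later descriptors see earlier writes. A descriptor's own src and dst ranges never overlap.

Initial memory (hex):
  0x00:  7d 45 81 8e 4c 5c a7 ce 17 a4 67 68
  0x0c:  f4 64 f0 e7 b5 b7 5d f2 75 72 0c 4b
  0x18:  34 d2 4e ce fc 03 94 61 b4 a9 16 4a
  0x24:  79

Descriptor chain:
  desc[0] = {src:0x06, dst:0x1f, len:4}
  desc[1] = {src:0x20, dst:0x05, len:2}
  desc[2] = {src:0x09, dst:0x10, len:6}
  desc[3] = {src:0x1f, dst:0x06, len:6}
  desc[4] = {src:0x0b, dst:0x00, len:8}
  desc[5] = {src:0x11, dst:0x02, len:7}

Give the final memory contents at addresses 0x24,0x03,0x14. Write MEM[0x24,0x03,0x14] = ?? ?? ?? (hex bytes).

[0] 0x06->0x1f len=4 : a7 ce 17 a4
[1] 0x20->0x05 len=2 : ce 17
[2] 0x09->0x10 len=6 : a4 67 68 f4 64 f0
[3] 0x1f->0x06 len=6 : a7 ce 17 a4 4a 79
[4] 0x0b->0x00 len=8 : 79 f4 64 f0 e7 a4 67 68
[5] 0x11->0x02 len=7 : 67 68 f4 64 f0 0c 4b
query mem[0x24]=0x79, mem[0x03]=0x68, mem[0x14]=0x64

MEM[0x24,0x03,0x14] = 79 68 64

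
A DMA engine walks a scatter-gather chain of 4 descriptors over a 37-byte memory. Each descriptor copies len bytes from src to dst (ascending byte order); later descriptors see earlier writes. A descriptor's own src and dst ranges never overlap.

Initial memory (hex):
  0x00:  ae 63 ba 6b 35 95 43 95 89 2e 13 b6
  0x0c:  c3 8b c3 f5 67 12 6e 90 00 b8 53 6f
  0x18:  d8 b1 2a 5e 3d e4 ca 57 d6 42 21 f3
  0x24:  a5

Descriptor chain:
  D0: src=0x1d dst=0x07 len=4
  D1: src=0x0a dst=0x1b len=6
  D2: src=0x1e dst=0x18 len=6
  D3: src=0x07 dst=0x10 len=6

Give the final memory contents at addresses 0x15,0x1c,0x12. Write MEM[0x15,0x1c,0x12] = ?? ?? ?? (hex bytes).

  after D0: wrote 4B at 0x07 = e4ca57d6
  after D1: wrote 6B at 0x1b = d6b6c38bc3f5
  after D2: wrote 6B at 0x18 = 8bc3f54221f3
  after D3: wrote 6B at 0x10 = e4ca57d6b6c3
query mem[0x15]=0xc3, mem[0x1c]=0x21, mem[0x12]=0x57

MEM[0x15,0x1c,0x12] = c3 21 57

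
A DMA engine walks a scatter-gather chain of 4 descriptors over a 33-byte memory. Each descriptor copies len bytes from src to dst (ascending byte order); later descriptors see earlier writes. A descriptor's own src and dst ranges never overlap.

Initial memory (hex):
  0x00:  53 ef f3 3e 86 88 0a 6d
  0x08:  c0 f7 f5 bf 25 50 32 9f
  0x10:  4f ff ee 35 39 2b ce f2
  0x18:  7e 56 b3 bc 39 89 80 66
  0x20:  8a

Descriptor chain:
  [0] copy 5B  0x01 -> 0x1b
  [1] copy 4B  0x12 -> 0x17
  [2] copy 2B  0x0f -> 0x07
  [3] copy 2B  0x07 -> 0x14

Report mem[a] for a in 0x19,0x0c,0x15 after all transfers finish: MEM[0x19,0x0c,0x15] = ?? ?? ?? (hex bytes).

MEM[0x19,0x0c,0x15] = 39 25 4f

#0 dst[0x1b+5] := {0xef,0xf3,0x3e,0x86,0x88}
#1 dst[0x17+4] := {0xee,0x35,0x39,0x2b}
#2 dst[0x07+2] := {0x9f,0x4f}
#3 dst[0x14+2] := {0x9f,0x4f}
query mem[0x19]=0x39, mem[0x0c]=0x25, mem[0x15]=0x4f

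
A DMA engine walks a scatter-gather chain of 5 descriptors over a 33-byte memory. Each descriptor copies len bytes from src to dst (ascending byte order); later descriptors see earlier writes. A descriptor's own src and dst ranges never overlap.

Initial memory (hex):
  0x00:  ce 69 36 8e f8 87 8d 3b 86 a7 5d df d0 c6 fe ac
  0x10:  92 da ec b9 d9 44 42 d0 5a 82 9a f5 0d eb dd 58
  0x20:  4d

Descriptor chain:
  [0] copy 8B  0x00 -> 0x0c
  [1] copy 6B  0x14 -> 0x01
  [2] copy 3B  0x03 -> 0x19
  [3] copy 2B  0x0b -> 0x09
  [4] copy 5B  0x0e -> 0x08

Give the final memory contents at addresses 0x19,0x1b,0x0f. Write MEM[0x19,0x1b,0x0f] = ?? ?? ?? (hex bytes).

MEM[0x19,0x1b,0x0f] = 42 5a 8e

  after D0: wrote 8B at 0x0c = ce69368ef8878d3b
  after D1: wrote 6B at 0x01 = d94442d05a82
  after D2: wrote 3B at 0x19 = 42d05a
  after D3: wrote 2B at 0x09 = dfce
  after D4: wrote 5B at 0x08 = 368ef8878d
query mem[0x19]=0x42, mem[0x1b]=0x5a, mem[0x0f]=0x8e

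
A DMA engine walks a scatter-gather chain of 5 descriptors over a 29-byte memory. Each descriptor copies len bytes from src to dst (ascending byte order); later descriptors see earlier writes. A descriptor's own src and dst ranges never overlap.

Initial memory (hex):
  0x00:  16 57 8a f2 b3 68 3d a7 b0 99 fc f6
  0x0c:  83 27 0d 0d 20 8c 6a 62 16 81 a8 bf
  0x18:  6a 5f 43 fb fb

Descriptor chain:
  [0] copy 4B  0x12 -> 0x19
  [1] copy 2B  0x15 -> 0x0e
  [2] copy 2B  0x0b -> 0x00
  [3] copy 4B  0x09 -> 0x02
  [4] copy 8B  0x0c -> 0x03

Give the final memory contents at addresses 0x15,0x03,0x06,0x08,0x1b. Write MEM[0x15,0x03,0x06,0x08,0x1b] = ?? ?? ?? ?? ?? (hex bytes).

MEM[0x15,0x03,0x06,0x08,0x1b] = 81 83 a8 8c 16

  after D0: wrote 4B at 0x19 = 6a621681
  after D1: wrote 2B at 0x0e = 81a8
  after D2: wrote 2B at 0x00 = f683
  after D3: wrote 4B at 0x02 = 99fcf683
  after D4: wrote 8B at 0x03 = 832781a8208c6a62
query mem[0x15]=0x81, mem[0x03]=0x83, mem[0x06]=0xa8, mem[0x08]=0x8c, mem[0x1b]=0x16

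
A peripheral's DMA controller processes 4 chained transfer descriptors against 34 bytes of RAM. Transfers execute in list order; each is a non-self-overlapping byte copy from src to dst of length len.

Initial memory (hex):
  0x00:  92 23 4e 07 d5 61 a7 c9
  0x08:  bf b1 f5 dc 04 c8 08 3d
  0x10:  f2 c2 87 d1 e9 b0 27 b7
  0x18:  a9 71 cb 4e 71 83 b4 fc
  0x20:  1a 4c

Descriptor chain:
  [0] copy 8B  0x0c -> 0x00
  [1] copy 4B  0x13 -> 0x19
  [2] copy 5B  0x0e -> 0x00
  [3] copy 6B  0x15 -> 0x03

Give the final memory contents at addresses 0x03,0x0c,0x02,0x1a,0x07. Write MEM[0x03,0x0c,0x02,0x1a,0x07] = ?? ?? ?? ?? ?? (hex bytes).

  after D0: wrote 8B at 0x00 = 04c8083df2c287d1
  after D1: wrote 4B at 0x19 = d1e9b027
  after D2: wrote 5B at 0x00 = 083df2c287
  after D3: wrote 6B at 0x03 = b027b7a9d1e9
query mem[0x03]=0xb0, mem[0x0c]=0x04, mem[0x02]=0xf2, mem[0x1a]=0xe9, mem[0x07]=0xd1

MEM[0x03,0x0c,0x02,0x1a,0x07] = b0 04 f2 e9 d1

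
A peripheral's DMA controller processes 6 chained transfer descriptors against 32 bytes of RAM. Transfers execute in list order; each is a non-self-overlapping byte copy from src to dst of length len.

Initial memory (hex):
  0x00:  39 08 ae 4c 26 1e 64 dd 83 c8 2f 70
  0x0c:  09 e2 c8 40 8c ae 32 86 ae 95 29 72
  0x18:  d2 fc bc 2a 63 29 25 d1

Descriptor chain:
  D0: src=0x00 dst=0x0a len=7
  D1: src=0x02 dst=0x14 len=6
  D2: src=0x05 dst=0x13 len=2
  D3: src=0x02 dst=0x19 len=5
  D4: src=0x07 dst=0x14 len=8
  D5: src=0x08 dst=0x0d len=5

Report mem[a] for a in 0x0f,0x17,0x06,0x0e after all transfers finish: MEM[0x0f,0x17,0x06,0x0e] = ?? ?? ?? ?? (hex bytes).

MEM[0x0f,0x17,0x06,0x0e] = 39 39 64 c8

#0 dst[0x0a+7] := {0x39,0x08,0xae,0x4c,0x26,0x1e,0x64}
#1 dst[0x14+6] := {0xae,0x4c,0x26,0x1e,0x64,0xdd}
#2 dst[0x13+2] := {0x1e,0x64}
#3 dst[0x19+5] := {0xae,0x4c,0x26,0x1e,0x64}
#4 dst[0x14+8] := {0xdd,0x83,0xc8,0x39,0x08,0xae,0x4c,0x26}
#5 dst[0x0d+5] := {0x83,0xc8,0x39,0x08,0xae}
query mem[0x0f]=0x39, mem[0x17]=0x39, mem[0x06]=0x64, mem[0x0e]=0xc8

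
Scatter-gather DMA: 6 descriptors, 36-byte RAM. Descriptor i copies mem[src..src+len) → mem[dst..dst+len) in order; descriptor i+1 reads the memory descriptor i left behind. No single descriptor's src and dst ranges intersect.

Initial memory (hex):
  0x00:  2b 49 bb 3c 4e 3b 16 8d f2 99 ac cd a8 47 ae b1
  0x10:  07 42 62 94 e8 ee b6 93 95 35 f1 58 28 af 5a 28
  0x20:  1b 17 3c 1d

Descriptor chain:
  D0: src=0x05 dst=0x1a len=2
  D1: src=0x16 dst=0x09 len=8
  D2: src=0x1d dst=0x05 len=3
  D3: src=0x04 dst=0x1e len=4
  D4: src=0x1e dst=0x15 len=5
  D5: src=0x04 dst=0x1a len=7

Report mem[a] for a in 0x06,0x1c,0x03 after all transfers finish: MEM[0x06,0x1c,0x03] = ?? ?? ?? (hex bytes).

D0: mem[0x1a..0x1b] <- [3b 16]
D1: mem[0x09..0x10] <- [b6 93 95 35 3b 16 28 af]
D2: mem[0x05..0x07] <- [af 5a 28]
D3: mem[0x1e..0x21] <- [4e af 5a 28]
D4: mem[0x15..0x19] <- [4e af 5a 28 3c]
D5: mem[0x1a..0x20] <- [4e af 5a 28 f2 b6 93]
query mem[0x06]=0x5a, mem[0x1c]=0x5a, mem[0x03]=0x3c

MEM[0x06,0x1c,0x03] = 5a 5a 3c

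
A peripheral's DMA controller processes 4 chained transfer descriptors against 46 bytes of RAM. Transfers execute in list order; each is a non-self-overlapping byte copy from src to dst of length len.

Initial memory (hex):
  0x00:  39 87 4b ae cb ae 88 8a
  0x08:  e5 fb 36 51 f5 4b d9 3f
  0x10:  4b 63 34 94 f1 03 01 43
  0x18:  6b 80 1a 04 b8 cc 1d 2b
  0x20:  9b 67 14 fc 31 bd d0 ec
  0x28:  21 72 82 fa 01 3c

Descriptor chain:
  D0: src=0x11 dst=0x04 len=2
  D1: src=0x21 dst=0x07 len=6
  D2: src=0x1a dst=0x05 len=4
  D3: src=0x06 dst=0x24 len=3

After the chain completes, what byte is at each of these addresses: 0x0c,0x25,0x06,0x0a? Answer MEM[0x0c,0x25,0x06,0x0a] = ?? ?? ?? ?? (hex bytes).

MEM[0x0c,0x25,0x06,0x0a] = d0 b8 04 31

  after D0: wrote 2B at 0x04 = 6334
  after D1: wrote 6B at 0x07 = 6714fc31bdd0
  after D2: wrote 4B at 0x05 = 1a04b8cc
  after D3: wrote 3B at 0x24 = 04b8cc
query mem[0x0c]=0xd0, mem[0x25]=0xb8, mem[0x06]=0x04, mem[0x0a]=0x31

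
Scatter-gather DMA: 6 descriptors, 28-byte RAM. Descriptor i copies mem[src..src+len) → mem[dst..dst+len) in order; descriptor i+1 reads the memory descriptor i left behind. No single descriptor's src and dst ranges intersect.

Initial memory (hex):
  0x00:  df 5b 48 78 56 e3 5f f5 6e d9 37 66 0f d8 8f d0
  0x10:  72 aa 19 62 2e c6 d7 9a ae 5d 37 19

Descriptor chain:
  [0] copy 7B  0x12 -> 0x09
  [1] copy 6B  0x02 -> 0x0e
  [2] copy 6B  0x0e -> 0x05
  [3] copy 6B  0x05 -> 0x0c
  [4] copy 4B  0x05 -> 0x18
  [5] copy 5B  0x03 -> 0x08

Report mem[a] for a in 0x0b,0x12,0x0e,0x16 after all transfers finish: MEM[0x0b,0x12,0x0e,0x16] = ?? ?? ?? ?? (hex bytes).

#0 dst[0x09+7] := {0x19,0x62,0x2e,0xc6,0xd7,0x9a,0xae}
#1 dst[0x0e+6] := {0x48,0x78,0x56,0xe3,0x5f,0xf5}
#2 dst[0x05+6] := {0x48,0x78,0x56,0xe3,0x5f,0xf5}
#3 dst[0x0c+6] := {0x48,0x78,0x56,0xe3,0x5f,0xf5}
#4 dst[0x18+4] := {0x48,0x78,0x56,0xe3}
#5 dst[0x08+5] := {0x78,0x56,0x48,0x78,0x56}
query mem[0x0b]=0x78, mem[0x12]=0x5f, mem[0x0e]=0x56, mem[0x16]=0xd7

MEM[0x0b,0x12,0x0e,0x16] = 78 5f 56 d7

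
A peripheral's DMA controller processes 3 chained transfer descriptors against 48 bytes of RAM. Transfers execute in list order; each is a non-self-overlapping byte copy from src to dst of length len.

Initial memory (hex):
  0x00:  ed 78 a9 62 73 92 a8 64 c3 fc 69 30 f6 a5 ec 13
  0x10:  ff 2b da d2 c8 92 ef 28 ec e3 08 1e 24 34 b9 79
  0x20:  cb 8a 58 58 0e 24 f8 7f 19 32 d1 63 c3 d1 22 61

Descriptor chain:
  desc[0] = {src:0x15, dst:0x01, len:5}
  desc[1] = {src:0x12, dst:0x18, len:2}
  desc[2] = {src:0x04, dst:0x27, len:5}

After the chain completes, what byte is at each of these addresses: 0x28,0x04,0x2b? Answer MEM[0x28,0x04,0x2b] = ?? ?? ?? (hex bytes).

D0: mem[0x01..0x05] <- [92 ef 28 ec e3]
D1: mem[0x18..0x19] <- [da d2]
D2: mem[0x27..0x2b] <- [ec e3 a8 64 c3]
query mem[0x28]=0xe3, mem[0x04]=0xec, mem[0x2b]=0xc3

MEM[0x28,0x04,0x2b] = e3 ec c3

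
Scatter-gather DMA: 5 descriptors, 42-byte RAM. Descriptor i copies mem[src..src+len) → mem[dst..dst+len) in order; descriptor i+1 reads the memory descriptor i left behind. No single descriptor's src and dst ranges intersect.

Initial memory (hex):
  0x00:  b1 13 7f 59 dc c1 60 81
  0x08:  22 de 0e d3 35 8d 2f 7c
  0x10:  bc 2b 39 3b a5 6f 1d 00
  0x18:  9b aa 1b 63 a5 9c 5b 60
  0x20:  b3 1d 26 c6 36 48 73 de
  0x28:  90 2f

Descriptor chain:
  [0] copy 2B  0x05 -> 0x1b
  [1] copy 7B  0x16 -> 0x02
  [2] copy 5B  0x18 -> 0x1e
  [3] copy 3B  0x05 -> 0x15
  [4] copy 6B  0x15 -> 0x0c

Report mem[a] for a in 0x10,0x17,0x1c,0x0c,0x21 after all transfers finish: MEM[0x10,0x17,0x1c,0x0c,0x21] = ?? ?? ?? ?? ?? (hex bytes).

MEM[0x10,0x17,0x1c,0x0c,0x21] = aa c1 60 aa c1

D0: mem[0x1b..0x1c] <- [c1 60]
D1: mem[0x02..0x08] <- [1d 00 9b aa 1b c1 60]
D2: mem[0x1e..0x22] <- [9b aa 1b c1 60]
D3: mem[0x15..0x17] <- [aa 1b c1]
D4: mem[0x0c..0x11] <- [aa 1b c1 9b aa 1b]
query mem[0x10]=0xaa, mem[0x17]=0xc1, mem[0x1c]=0x60, mem[0x0c]=0xaa, mem[0x21]=0xc1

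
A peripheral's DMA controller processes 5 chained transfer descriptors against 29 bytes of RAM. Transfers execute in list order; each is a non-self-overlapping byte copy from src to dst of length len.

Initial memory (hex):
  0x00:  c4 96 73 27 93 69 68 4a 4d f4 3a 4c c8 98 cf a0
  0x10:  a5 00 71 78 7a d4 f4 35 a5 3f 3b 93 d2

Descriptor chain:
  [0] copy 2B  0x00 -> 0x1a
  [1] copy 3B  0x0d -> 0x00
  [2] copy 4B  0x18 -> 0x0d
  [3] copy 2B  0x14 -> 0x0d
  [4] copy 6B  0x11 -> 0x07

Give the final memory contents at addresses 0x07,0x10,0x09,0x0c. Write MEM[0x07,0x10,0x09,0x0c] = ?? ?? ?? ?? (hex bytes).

#0 dst[0x1a+2] := {0xc4,0x96}
#1 dst[0x00+3] := {0x98,0xcf,0xa0}
#2 dst[0x0d+4] := {0xa5,0x3f,0xc4,0x96}
#3 dst[0x0d+2] := {0x7a,0xd4}
#4 dst[0x07+6] := {0x00,0x71,0x78,0x7a,0xd4,0xf4}
query mem[0x07]=0x00, mem[0x10]=0x96, mem[0x09]=0x78, mem[0x0c]=0xf4

MEM[0x07,0x10,0x09,0x0c] = 00 96 78 f4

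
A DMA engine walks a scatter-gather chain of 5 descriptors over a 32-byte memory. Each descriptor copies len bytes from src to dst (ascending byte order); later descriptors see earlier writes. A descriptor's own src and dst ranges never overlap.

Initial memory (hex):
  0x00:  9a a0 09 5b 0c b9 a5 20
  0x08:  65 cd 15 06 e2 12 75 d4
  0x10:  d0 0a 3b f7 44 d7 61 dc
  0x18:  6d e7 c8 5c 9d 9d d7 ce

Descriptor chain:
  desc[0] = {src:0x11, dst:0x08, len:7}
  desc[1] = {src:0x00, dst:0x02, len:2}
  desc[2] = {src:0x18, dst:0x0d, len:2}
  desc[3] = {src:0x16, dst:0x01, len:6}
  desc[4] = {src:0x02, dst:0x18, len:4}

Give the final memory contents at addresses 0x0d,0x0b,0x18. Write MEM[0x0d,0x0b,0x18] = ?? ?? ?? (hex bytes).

MEM[0x0d,0x0b,0x18] = 6d 44 dc

D0: mem[0x08..0x0e] <- [0a 3b f7 44 d7 61 dc]
D1: mem[0x02..0x03] <- [9a a0]
D2: mem[0x0d..0x0e] <- [6d e7]
D3: mem[0x01..0x06] <- [61 dc 6d e7 c8 5c]
D4: mem[0x18..0x1b] <- [dc 6d e7 c8]
query mem[0x0d]=0x6d, mem[0x0b]=0x44, mem[0x18]=0xdc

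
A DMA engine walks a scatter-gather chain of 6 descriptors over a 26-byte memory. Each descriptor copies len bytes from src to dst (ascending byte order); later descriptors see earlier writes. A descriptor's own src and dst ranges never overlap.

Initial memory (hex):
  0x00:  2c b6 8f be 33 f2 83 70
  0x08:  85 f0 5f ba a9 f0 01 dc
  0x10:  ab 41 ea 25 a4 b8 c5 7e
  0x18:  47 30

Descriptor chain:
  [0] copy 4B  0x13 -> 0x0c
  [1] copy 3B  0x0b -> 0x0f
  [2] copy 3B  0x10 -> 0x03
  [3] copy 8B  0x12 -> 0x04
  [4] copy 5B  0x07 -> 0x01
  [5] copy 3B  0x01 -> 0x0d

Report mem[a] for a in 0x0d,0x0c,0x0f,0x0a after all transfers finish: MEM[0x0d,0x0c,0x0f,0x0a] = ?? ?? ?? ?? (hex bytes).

MEM[0x0d,0x0c,0x0f,0x0a] = b8 25 7e 47

D0: mem[0x0c..0x0f] <- [25 a4 b8 c5]
D1: mem[0x0f..0x11] <- [ba 25 a4]
D2: mem[0x03..0x05] <- [25 a4 ea]
D3: mem[0x04..0x0b] <- [ea 25 a4 b8 c5 7e 47 30]
D4: mem[0x01..0x05] <- [b8 c5 7e 47 30]
D5: mem[0x0d..0x0f] <- [b8 c5 7e]
query mem[0x0d]=0xb8, mem[0x0c]=0x25, mem[0x0f]=0x7e, mem[0x0a]=0x47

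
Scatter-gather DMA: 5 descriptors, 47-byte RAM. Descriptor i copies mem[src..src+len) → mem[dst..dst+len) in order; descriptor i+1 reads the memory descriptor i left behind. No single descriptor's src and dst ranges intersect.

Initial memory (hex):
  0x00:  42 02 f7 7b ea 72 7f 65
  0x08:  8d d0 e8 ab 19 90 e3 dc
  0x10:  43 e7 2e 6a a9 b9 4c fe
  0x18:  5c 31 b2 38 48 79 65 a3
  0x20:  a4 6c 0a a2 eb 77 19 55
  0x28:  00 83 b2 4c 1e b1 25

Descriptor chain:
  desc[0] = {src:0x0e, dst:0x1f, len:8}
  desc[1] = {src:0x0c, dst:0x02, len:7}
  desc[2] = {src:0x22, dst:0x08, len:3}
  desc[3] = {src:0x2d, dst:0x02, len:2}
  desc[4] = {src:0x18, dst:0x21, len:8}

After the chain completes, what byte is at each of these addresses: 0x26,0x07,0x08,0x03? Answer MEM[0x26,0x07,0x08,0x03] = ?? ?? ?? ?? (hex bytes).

MEM[0x26,0x07,0x08,0x03] = 79 e7 e7 25

D0: mem[0x1f..0x26] <- [e3 dc 43 e7 2e 6a a9 b9]
D1: mem[0x02..0x08] <- [19 90 e3 dc 43 e7 2e]
D2: mem[0x08..0x0a] <- [e7 2e 6a]
D3: mem[0x02..0x03] <- [b1 25]
D4: mem[0x21..0x28] <- [5c 31 b2 38 48 79 65 e3]
query mem[0x26]=0x79, mem[0x07]=0xe7, mem[0x08]=0xe7, mem[0x03]=0x25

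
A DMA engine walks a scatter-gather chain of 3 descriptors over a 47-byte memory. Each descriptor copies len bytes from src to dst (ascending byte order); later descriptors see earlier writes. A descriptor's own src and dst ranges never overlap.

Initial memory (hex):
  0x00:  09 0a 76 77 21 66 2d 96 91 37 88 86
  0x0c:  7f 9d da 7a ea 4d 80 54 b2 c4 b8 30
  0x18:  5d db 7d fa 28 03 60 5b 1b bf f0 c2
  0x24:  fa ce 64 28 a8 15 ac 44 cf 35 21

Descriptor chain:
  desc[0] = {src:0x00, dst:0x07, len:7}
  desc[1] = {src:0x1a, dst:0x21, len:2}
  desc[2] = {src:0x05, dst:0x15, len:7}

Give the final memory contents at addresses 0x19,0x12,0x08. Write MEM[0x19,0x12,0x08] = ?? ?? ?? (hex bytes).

#0 dst[0x07+7] := {0x09,0x0a,0x76,0x77,0x21,0x66,0x2d}
#1 dst[0x21+2] := {0x7d,0xfa}
#2 dst[0x15+7] := {0x66,0x2d,0x09,0x0a,0x76,0x77,0x21}
query mem[0x19]=0x76, mem[0x12]=0x80, mem[0x08]=0x0a

MEM[0x19,0x12,0x08] = 76 80 0a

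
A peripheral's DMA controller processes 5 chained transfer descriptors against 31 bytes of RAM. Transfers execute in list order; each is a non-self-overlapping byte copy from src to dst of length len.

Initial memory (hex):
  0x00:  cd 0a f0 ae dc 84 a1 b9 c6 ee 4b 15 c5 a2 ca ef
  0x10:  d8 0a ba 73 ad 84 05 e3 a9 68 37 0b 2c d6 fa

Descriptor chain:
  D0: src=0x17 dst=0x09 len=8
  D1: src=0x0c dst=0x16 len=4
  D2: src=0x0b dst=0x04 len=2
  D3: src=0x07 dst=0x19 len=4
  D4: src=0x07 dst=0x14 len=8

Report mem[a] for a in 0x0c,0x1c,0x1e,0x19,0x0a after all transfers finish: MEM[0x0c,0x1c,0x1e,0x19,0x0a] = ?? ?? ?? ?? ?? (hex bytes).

D0: mem[0x09..0x10] <- [e3 a9 68 37 0b 2c d6 fa]
D1: mem[0x16..0x19] <- [37 0b 2c d6]
D2: mem[0x04..0x05] <- [68 37]
D3: mem[0x19..0x1c] <- [b9 c6 e3 a9]
D4: mem[0x14..0x1b] <- [b9 c6 e3 a9 68 37 0b 2c]
query mem[0x0c]=0x37, mem[0x1c]=0xa9, mem[0x1e]=0xfa, mem[0x19]=0x37, mem[0x0a]=0xa9

MEM[0x0c,0x1c,0x1e,0x19,0x0a] = 37 a9 fa 37 a9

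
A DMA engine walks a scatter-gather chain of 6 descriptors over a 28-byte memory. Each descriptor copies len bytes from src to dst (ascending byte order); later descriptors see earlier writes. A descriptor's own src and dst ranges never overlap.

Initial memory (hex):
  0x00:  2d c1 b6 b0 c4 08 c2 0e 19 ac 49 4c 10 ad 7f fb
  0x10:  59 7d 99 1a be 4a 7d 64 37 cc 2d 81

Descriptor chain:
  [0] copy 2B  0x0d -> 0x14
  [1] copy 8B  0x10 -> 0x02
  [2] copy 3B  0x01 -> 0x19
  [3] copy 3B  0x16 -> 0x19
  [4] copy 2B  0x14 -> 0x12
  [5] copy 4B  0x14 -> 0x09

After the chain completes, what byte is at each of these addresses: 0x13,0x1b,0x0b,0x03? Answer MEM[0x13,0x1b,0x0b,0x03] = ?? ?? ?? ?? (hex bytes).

  after D0: wrote 2B at 0x14 = ad7f
  after D1: wrote 8B at 0x02 = 597d991aad7f7d64
  after D2: wrote 3B at 0x19 = c1597d
  after D3: wrote 3B at 0x19 = 7d6437
  after D4: wrote 2B at 0x12 = ad7f
  after D5: wrote 4B at 0x09 = ad7f7d64
query mem[0x13]=0x7f, mem[0x1b]=0x37, mem[0x0b]=0x7d, mem[0x03]=0x7d

MEM[0x13,0x1b,0x0b,0x03] = 7f 37 7d 7d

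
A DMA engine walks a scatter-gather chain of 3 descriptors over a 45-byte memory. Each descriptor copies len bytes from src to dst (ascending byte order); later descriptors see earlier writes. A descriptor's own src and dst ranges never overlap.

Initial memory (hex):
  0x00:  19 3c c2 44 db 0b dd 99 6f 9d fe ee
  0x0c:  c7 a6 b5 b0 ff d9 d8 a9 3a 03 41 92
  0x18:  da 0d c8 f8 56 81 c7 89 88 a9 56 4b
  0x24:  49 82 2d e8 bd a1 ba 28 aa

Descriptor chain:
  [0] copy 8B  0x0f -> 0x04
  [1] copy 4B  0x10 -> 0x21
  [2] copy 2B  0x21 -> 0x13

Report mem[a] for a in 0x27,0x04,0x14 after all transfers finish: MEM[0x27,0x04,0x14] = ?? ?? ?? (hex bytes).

[0] 0x0f->0x04 len=8 : b0 ff d9 d8 a9 3a 03 41
[1] 0x10->0x21 len=4 : ff d9 d8 a9
[2] 0x21->0x13 len=2 : ff d9
query mem[0x27]=0xe8, mem[0x04]=0xb0, mem[0x14]=0xd9

MEM[0x27,0x04,0x14] = e8 b0 d9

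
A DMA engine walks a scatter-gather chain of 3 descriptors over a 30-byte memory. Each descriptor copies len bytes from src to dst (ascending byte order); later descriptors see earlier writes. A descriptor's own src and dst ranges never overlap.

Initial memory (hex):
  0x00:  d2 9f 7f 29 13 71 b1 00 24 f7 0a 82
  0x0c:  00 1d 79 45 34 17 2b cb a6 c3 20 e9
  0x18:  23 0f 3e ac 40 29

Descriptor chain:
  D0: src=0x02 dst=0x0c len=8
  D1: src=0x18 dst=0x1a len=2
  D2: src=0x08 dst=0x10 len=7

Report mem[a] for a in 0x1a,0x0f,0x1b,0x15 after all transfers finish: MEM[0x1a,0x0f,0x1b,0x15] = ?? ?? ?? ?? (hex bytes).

MEM[0x1a,0x0f,0x1b,0x15] = 23 71 0f 29

#0 dst[0x0c+8] := {0x7f,0x29,0x13,0x71,0xb1,0x00,0x24,0xf7}
#1 dst[0x1a+2] := {0x23,0x0f}
#2 dst[0x10+7] := {0x24,0xf7,0x0a,0x82,0x7f,0x29,0x13}
query mem[0x1a]=0x23, mem[0x0f]=0x71, mem[0x1b]=0x0f, mem[0x15]=0x29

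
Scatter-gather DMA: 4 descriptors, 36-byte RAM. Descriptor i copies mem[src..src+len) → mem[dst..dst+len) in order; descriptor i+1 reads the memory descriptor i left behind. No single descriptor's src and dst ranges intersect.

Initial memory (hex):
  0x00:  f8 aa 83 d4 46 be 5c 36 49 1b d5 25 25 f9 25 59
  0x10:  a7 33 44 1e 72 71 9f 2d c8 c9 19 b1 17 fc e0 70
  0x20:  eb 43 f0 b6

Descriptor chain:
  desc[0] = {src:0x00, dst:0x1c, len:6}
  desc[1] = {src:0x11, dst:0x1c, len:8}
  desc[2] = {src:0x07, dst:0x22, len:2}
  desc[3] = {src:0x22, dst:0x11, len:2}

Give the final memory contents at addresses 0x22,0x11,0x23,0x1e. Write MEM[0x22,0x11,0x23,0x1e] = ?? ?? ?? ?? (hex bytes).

D0: mem[0x1c..0x21] <- [f8 aa 83 d4 46 be]
D1: mem[0x1c..0x23] <- [33 44 1e 72 71 9f 2d c8]
D2: mem[0x22..0x23] <- [36 49]
D3: mem[0x11..0x12] <- [36 49]
query mem[0x22]=0x36, mem[0x11]=0x36, mem[0x23]=0x49, mem[0x1e]=0x1e

MEM[0x22,0x11,0x23,0x1e] = 36 36 49 1e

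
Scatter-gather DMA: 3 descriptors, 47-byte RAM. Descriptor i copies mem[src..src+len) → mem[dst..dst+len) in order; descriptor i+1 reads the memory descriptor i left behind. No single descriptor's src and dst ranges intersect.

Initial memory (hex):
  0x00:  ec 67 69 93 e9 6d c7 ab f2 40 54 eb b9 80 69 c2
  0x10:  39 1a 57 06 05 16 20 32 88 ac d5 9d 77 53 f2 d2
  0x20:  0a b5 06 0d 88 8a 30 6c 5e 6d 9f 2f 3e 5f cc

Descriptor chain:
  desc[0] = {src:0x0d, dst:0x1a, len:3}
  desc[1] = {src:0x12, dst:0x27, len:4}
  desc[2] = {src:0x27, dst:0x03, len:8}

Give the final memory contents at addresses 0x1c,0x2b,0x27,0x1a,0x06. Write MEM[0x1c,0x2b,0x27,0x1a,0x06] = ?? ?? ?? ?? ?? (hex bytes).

#0 dst[0x1a+3] := {0x80,0x69,0xc2}
#1 dst[0x27+4] := {0x57,0x06,0x05,0x16}
#2 dst[0x03+8] := {0x57,0x06,0x05,0x16,0x2f,0x3e,0x5f,0xcc}
query mem[0x1c]=0xc2, mem[0x2b]=0x2f, mem[0x27]=0x57, mem[0x1a]=0x80, mem[0x06]=0x16

MEM[0x1c,0x2b,0x27,0x1a,0x06] = c2 2f 57 80 16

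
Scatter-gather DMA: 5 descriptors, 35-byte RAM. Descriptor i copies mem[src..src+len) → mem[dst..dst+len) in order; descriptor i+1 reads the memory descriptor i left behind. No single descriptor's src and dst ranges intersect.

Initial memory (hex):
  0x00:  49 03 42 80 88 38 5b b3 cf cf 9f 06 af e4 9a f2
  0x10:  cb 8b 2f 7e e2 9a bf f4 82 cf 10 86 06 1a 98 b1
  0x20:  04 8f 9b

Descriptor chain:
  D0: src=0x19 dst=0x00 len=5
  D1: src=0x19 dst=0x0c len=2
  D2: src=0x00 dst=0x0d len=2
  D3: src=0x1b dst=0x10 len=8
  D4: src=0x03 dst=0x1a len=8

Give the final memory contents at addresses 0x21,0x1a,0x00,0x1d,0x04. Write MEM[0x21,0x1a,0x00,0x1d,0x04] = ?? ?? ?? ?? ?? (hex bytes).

MEM[0x21,0x1a,0x00,0x1d,0x04] = 9f 06 cf 5b 1a

[0] 0x19->0x00 len=5 : cf 10 86 06 1a
[1] 0x19->0x0c len=2 : cf 10
[2] 0x00->0x0d len=2 : cf 10
[3] 0x1b->0x10 len=8 : 86 06 1a 98 b1 04 8f 9b
[4] 0x03->0x1a len=8 : 06 1a 38 5b b3 cf cf 9f
query mem[0x21]=0x9f, mem[0x1a]=0x06, mem[0x00]=0xcf, mem[0x1d]=0x5b, mem[0x04]=0x1a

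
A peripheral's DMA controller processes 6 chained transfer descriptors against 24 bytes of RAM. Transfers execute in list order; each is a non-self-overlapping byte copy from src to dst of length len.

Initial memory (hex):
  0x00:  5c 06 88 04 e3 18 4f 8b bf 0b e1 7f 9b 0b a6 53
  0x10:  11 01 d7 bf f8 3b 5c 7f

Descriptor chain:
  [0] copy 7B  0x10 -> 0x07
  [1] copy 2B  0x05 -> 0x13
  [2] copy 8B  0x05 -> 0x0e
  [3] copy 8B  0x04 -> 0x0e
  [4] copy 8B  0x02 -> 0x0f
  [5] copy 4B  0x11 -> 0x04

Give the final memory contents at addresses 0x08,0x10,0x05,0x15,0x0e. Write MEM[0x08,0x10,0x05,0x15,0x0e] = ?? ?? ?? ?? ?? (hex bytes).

[0] 0x10->0x07 len=7 : 11 01 d7 bf f8 3b 5c
[1] 0x05->0x13 len=2 : 18 4f
[2] 0x05->0x0e len=8 : 18 4f 11 01 d7 bf f8 3b
[3] 0x04->0x0e len=8 : e3 18 4f 11 01 d7 bf f8
[4] 0x02->0x0f len=8 : 88 04 e3 18 4f 11 01 d7
[5] 0x11->0x04 len=4 : e3 18 4f 11
query mem[0x08]=0x01, mem[0x10]=0x04, mem[0x05]=0x18, mem[0x15]=0x01, mem[0x0e]=0xe3

MEM[0x08,0x10,0x05,0x15,0x0e] = 01 04 18 01 e3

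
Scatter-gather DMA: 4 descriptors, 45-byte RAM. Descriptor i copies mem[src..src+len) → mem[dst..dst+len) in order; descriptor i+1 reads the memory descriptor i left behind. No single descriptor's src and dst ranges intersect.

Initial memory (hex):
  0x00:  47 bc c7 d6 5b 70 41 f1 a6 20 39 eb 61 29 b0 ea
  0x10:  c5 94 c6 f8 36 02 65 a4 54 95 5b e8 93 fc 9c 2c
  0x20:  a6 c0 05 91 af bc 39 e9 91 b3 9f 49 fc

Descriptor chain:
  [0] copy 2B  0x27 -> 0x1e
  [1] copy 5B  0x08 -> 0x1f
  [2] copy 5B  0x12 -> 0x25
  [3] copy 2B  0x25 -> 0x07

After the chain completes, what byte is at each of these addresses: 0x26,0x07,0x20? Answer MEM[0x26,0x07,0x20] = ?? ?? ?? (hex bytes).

MEM[0x26,0x07,0x20] = f8 c6 20

  after D0: wrote 2B at 0x1e = e991
  after D1: wrote 5B at 0x1f = a62039eb61
  after D2: wrote 5B at 0x25 = c6f8360265
  after D3: wrote 2B at 0x07 = c6f8
query mem[0x26]=0xf8, mem[0x07]=0xc6, mem[0x20]=0x20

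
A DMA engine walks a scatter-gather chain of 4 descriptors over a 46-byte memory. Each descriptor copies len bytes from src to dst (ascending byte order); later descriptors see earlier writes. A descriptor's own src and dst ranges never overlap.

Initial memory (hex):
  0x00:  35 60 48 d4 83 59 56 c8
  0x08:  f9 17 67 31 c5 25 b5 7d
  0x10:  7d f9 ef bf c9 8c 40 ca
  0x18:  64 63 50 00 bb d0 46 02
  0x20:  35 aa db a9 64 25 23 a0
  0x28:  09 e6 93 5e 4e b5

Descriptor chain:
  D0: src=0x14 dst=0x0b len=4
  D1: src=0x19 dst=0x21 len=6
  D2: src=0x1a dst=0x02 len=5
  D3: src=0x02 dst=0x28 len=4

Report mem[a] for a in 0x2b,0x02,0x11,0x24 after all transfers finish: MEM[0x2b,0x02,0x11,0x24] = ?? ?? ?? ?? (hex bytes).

MEM[0x2b,0x02,0x11,0x24] = d0 50 f9 bb

  after D0: wrote 4B at 0x0b = c98c40ca
  after D1: wrote 6B at 0x21 = 635000bbd046
  after D2: wrote 5B at 0x02 = 5000bbd046
  after D3: wrote 4B at 0x28 = 5000bbd0
query mem[0x2b]=0xd0, mem[0x02]=0x50, mem[0x11]=0xf9, mem[0x24]=0xbb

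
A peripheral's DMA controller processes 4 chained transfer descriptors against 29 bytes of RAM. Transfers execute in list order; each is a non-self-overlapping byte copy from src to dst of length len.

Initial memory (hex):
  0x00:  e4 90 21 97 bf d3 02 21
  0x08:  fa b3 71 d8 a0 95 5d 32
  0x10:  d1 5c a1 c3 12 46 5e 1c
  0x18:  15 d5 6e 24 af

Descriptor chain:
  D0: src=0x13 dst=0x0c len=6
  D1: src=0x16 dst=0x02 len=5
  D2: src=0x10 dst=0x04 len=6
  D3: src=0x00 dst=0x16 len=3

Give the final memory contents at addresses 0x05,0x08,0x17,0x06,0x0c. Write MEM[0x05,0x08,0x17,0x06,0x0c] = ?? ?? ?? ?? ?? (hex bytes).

MEM[0x05,0x08,0x17,0x06,0x0c] = 15 12 90 a1 c3

  after D0: wrote 6B at 0x0c = c312465e1c15
  after D1: wrote 5B at 0x02 = 5e1c15d56e
  after D2: wrote 6B at 0x04 = 1c15a1c31246
  after D3: wrote 3B at 0x16 = e4905e
query mem[0x05]=0x15, mem[0x08]=0x12, mem[0x17]=0x90, mem[0x06]=0xa1, mem[0x0c]=0xc3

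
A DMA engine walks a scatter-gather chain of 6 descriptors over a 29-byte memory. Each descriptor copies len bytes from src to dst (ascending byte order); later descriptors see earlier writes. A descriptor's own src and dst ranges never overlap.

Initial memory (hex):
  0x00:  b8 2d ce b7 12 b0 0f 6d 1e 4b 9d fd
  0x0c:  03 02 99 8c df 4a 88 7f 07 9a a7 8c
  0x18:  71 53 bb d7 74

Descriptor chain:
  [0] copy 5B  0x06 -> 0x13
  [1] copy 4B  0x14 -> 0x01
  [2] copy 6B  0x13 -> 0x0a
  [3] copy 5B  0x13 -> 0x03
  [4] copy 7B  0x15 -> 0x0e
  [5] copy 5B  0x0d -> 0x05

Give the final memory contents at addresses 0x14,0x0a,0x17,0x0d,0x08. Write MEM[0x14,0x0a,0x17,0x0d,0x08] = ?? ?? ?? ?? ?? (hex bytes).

MEM[0x14,0x0a,0x17,0x0d,0x08] = d7 0f 9d 4b 9d

[0] 0x06->0x13 len=5 : 0f 6d 1e 4b 9d
[1] 0x14->0x01 len=4 : 6d 1e 4b 9d
[2] 0x13->0x0a len=6 : 0f 6d 1e 4b 9d 71
[3] 0x13->0x03 len=5 : 0f 6d 1e 4b 9d
[4] 0x15->0x0e len=7 : 1e 4b 9d 71 53 bb d7
[5] 0x0d->0x05 len=5 : 4b 1e 4b 9d 71
query mem[0x14]=0xd7, mem[0x0a]=0x0f, mem[0x17]=0x9d, mem[0x0d]=0x4b, mem[0x08]=0x9d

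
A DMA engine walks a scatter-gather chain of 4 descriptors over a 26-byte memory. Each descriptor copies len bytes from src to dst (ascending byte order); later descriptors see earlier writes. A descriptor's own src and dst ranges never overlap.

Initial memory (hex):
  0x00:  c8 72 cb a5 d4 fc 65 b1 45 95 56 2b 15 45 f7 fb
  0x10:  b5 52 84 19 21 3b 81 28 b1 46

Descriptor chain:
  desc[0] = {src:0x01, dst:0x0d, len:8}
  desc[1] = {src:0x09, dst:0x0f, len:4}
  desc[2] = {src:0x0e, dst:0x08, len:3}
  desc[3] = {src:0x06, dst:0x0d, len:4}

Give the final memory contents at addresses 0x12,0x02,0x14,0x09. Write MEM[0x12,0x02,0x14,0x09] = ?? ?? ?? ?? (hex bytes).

MEM[0x12,0x02,0x14,0x09] = 15 cb 45 95

#0 dst[0x0d+8] := {0x72,0xcb,0xa5,0xd4,0xfc,0x65,0xb1,0x45}
#1 dst[0x0f+4] := {0x95,0x56,0x2b,0x15}
#2 dst[0x08+3] := {0xcb,0x95,0x56}
#3 dst[0x0d+4] := {0x65,0xb1,0xcb,0x95}
query mem[0x12]=0x15, mem[0x02]=0xcb, mem[0x14]=0x45, mem[0x09]=0x95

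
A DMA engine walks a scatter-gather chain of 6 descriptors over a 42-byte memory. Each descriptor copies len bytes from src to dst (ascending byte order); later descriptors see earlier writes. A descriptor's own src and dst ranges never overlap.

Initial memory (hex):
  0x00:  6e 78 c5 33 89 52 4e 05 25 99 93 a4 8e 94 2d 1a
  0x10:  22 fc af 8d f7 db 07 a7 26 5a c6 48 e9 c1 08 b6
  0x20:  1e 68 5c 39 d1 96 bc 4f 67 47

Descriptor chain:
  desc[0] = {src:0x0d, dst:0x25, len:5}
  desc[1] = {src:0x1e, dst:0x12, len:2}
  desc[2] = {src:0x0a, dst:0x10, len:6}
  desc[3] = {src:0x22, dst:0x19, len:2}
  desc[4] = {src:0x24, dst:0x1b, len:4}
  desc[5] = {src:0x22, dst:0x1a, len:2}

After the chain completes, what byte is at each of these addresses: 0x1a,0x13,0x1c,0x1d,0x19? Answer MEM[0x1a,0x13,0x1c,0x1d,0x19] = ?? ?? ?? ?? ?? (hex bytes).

MEM[0x1a,0x13,0x1c,0x1d,0x19] = 5c 94 94 2d 5c

  after D0: wrote 5B at 0x25 = 942d1a22fc
  after D1: wrote 2B at 0x12 = 08b6
  after D2: wrote 6B at 0x10 = 93a48e942d1a
  after D3: wrote 2B at 0x19 = 5c39
  after D4: wrote 4B at 0x1b = d1942d1a
  after D5: wrote 2B at 0x1a = 5c39
query mem[0x1a]=0x5c, mem[0x13]=0x94, mem[0x1c]=0x94, mem[0x1d]=0x2d, mem[0x19]=0x5c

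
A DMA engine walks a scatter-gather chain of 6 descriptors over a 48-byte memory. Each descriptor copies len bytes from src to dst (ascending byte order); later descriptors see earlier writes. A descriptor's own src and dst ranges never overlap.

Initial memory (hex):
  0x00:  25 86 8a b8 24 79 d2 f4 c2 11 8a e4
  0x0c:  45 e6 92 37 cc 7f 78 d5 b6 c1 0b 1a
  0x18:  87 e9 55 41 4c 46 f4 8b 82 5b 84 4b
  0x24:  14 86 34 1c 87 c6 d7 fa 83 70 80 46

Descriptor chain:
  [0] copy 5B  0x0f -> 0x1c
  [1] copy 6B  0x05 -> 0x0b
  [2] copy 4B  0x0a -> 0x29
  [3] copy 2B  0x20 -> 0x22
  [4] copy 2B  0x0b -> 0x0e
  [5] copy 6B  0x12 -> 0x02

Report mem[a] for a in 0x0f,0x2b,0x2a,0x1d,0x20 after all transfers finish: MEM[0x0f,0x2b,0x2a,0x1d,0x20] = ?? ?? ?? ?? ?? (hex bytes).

MEM[0x0f,0x2b,0x2a,0x1d,0x20] = d2 d2 79 cc d5

#0 dst[0x1c+5] := {0x37,0xcc,0x7f,0x78,0xd5}
#1 dst[0x0b+6] := {0x79,0xd2,0xf4,0xc2,0x11,0x8a}
#2 dst[0x29+4] := {0x8a,0x79,0xd2,0xf4}
#3 dst[0x22+2] := {0xd5,0x5b}
#4 dst[0x0e+2] := {0x79,0xd2}
#5 dst[0x02+6] := {0x78,0xd5,0xb6,0xc1,0x0b,0x1a}
query mem[0x0f]=0xd2, mem[0x2b]=0xd2, mem[0x2a]=0x79, mem[0x1d]=0xcc, mem[0x20]=0xd5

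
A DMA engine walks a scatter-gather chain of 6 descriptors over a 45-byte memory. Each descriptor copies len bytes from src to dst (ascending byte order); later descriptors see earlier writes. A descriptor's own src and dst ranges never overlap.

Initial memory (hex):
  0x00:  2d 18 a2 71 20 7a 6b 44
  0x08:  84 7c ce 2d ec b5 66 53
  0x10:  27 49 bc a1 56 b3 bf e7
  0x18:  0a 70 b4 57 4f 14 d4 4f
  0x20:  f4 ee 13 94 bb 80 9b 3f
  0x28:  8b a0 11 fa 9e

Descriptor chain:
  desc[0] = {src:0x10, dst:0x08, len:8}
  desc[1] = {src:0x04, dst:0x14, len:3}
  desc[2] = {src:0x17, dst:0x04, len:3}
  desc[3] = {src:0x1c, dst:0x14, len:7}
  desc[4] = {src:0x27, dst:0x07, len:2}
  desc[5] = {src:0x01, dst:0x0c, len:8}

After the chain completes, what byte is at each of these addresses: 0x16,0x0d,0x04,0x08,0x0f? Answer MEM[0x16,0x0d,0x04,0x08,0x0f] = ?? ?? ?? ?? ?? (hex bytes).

  after D0: wrote 8B at 0x08 = 2749bca156b3bfe7
  after D1: wrote 3B at 0x14 = 207a6b
  after D2: wrote 3B at 0x04 = e70a70
  after D3: wrote 7B at 0x14 = 4f14d44ff4ee13
  after D4: wrote 2B at 0x07 = 3f8b
  after D5: wrote 8B at 0x0c = 18a271e70a703f8b
query mem[0x16]=0xd4, mem[0x0d]=0xa2, mem[0x04]=0xe7, mem[0x08]=0x8b, mem[0x0f]=0xe7

MEM[0x16,0x0d,0x04,0x08,0x0f] = d4 a2 e7 8b e7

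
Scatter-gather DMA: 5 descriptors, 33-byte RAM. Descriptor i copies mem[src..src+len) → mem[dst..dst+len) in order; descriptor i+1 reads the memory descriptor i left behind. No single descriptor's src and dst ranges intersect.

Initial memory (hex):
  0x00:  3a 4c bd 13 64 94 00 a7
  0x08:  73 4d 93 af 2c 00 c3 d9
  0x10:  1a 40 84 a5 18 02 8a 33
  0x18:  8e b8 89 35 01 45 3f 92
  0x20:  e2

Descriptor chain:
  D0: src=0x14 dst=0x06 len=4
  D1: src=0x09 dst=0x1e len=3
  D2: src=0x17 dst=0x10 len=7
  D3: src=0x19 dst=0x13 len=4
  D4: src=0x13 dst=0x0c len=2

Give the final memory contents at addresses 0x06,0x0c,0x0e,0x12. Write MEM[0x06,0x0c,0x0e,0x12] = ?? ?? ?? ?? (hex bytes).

#0 dst[0x06+4] := {0x18,0x02,0x8a,0x33}
#1 dst[0x1e+3] := {0x33,0x93,0xaf}
#2 dst[0x10+7] := {0x33,0x8e,0xb8,0x89,0x35,0x01,0x45}
#3 dst[0x13+4] := {0xb8,0x89,0x35,0x01}
#4 dst[0x0c+2] := {0xb8,0x89}
query mem[0x06]=0x18, mem[0x0c]=0xb8, mem[0x0e]=0xc3, mem[0x12]=0xb8

MEM[0x06,0x0c,0x0e,0x12] = 18 b8 c3 b8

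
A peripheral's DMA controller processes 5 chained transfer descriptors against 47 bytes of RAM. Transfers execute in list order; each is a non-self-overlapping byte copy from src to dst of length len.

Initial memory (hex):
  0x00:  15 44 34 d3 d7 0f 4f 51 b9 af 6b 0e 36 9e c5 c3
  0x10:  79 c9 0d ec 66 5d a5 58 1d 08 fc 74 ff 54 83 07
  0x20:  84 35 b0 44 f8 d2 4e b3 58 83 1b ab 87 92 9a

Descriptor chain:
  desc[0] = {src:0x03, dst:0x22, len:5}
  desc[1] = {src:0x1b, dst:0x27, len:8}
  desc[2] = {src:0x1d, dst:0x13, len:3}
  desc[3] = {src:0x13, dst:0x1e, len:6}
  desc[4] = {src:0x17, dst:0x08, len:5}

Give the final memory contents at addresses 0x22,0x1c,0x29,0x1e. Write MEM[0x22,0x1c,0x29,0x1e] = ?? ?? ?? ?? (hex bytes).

MEM[0x22,0x1c,0x29,0x1e] = 58 ff 54 54

D0: mem[0x22..0x26] <- [d3 d7 0f 4f 51]
D1: mem[0x27..0x2e] <- [74 ff 54 83 07 84 35 d3]
D2: mem[0x13..0x15] <- [54 83 07]
D3: mem[0x1e..0x23] <- [54 83 07 a5 58 1d]
D4: mem[0x08..0x0c] <- [58 1d 08 fc 74]
query mem[0x22]=0x58, mem[0x1c]=0xff, mem[0x29]=0x54, mem[0x1e]=0x54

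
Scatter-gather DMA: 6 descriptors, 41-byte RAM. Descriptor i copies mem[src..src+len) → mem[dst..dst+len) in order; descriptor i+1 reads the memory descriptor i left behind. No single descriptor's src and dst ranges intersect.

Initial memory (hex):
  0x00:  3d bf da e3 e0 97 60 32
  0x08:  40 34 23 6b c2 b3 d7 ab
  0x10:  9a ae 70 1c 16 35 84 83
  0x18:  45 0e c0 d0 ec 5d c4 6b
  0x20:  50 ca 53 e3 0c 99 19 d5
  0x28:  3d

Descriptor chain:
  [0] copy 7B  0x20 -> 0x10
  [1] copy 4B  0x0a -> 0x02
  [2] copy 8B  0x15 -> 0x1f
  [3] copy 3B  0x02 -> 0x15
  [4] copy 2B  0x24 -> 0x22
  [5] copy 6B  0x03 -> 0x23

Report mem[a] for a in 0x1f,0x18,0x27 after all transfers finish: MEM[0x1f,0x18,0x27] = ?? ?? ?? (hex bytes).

  after D0: wrote 7B at 0x10 = 50ca53e30c9919
  after D1: wrote 4B at 0x02 = 236bc2b3
  after D2: wrote 8B at 0x1f = 991983450ec0d0ec
  after D3: wrote 3B at 0x15 = 236bc2
  after D4: wrote 2B at 0x22 = c0d0
  after D5: wrote 6B at 0x23 = 6bc2b3603240
query mem[0x1f]=0x99, mem[0x18]=0x45, mem[0x27]=0x32

MEM[0x1f,0x18,0x27] = 99 45 32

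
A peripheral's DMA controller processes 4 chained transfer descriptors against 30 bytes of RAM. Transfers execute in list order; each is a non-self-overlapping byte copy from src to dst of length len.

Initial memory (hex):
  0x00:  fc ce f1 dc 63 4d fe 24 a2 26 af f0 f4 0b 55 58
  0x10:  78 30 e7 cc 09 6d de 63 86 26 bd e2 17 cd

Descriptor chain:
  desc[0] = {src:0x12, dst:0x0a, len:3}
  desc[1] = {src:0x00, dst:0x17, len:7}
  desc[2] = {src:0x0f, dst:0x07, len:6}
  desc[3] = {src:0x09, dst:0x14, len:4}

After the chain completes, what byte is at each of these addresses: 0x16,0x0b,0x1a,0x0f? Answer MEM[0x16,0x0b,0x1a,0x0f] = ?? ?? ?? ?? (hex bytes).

[0] 0x12->0x0a len=3 : e7 cc 09
[1] 0x00->0x17 len=7 : fc ce f1 dc 63 4d fe
[2] 0x0f->0x07 len=6 : 58 78 30 e7 cc 09
[3] 0x09->0x14 len=4 : 30 e7 cc 09
query mem[0x16]=0xcc, mem[0x0b]=0xcc, mem[0x1a]=0xdc, mem[0x0f]=0x58

MEM[0x16,0x0b,0x1a,0x0f] = cc cc dc 58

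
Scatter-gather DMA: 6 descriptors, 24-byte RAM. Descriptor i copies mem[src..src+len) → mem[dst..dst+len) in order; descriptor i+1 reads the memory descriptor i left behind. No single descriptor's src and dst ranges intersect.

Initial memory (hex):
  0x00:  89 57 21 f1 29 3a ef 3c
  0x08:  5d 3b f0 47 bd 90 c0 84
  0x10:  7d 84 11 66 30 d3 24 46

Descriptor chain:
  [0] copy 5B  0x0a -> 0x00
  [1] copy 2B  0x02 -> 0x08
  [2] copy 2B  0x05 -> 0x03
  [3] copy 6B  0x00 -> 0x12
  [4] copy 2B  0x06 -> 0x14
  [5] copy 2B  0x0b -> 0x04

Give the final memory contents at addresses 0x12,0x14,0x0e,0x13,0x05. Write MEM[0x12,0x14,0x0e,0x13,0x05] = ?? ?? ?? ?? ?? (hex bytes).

  after D0: wrote 5B at 0x00 = f047bd90c0
  after D1: wrote 2B at 0x08 = bd90
  after D2: wrote 2B at 0x03 = 3aef
  after D3: wrote 6B at 0x12 = f047bd3aef3a
  after D4: wrote 2B at 0x14 = ef3c
  after D5: wrote 2B at 0x04 = 47bd
query mem[0x12]=0xf0, mem[0x14]=0xef, mem[0x0e]=0xc0, mem[0x13]=0x47, mem[0x05]=0xbd

MEM[0x12,0x14,0x0e,0x13,0x05] = f0 ef c0 47 bd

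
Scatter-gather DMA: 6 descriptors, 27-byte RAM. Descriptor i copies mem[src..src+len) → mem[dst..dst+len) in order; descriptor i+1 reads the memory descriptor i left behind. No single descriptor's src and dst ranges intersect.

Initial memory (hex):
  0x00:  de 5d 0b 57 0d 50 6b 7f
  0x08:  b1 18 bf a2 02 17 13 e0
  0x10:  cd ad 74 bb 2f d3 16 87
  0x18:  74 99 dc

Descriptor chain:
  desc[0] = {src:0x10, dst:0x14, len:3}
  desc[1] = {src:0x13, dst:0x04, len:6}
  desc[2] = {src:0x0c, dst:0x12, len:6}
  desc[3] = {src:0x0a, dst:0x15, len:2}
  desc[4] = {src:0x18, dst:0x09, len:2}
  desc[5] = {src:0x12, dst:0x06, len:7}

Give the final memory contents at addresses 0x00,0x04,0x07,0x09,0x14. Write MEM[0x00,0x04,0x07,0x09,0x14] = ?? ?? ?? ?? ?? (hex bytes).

MEM[0x00,0x04,0x07,0x09,0x14] = de bb 17 bf 13

#0 dst[0x14+3] := {0xcd,0xad,0x74}
#1 dst[0x04+6] := {0xbb,0xcd,0xad,0x74,0x87,0x74}
#2 dst[0x12+6] := {0x02,0x17,0x13,0xe0,0xcd,0xad}
#3 dst[0x15+2] := {0xbf,0xa2}
#4 dst[0x09+2] := {0x74,0x99}
#5 dst[0x06+7] := {0x02,0x17,0x13,0xbf,0xa2,0xad,0x74}
query mem[0x00]=0xde, mem[0x04]=0xbb, mem[0x07]=0x17, mem[0x09]=0xbf, mem[0x14]=0x13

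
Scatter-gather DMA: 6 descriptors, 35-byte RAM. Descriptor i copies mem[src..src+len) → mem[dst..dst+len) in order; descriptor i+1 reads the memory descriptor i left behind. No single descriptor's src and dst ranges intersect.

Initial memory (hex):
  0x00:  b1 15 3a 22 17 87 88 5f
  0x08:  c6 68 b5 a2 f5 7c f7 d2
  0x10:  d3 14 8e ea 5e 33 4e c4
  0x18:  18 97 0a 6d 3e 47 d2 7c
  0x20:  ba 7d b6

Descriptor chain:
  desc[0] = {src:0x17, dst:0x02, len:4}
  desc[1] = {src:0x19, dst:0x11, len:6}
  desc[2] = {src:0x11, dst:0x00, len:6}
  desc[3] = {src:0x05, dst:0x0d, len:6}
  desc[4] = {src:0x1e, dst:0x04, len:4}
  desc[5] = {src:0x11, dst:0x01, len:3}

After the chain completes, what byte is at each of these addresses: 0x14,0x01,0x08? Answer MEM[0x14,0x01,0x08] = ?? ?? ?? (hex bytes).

MEM[0x14,0x01,0x08] = 3e 68 c6

#0 dst[0x02+4] := {0xc4,0x18,0x97,0x0a}
#1 dst[0x11+6] := {0x97,0x0a,0x6d,0x3e,0x47,0xd2}
#2 dst[0x00+6] := {0x97,0x0a,0x6d,0x3e,0x47,0xd2}
#3 dst[0x0d+6] := {0xd2,0x88,0x5f,0xc6,0x68,0xb5}
#4 dst[0x04+4] := {0xd2,0x7c,0xba,0x7d}
#5 dst[0x01+3] := {0x68,0xb5,0x6d}
query mem[0x14]=0x3e, mem[0x01]=0x68, mem[0x08]=0xc6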